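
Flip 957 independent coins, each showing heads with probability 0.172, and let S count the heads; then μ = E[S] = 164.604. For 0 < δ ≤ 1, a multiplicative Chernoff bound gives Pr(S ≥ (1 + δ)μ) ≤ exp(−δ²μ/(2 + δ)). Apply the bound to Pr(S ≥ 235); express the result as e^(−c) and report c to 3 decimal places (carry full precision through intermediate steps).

Write 235 = (1 + δ)μ, so δ = 235/164.604 − 1 = 0.4276688…
Then the exponent is δ²μ/(2 + δ) = (235 − μ)² / (μ·(2 + δ)) = 12.401269.

12.401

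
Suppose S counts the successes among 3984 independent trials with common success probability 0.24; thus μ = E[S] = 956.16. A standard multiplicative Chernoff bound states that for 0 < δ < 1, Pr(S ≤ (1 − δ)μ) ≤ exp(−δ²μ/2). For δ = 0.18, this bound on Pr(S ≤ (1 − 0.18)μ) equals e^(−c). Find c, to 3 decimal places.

c = δ²μ/2 = 0.18²·956.16/2 = 15.4898.

15.490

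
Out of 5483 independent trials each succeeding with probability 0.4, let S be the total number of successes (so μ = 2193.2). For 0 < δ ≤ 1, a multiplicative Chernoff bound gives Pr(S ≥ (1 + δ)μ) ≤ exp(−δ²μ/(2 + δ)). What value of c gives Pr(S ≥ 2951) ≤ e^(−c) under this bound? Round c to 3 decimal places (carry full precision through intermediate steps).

Write 2951 = (1 + δ)μ, so δ = 2951/2193.2 − 1 = 0.3455225…
Then the exponent is δ²μ/(2 + δ) = (2951 − μ)² / (μ·(2 + δ)) = 111.632681.

111.633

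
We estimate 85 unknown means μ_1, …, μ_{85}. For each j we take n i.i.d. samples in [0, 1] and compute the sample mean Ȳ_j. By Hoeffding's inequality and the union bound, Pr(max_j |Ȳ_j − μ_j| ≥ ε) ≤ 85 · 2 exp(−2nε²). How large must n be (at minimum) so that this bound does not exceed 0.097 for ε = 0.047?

1691

Need 2·85·exp(−2nε²) ≤ 0.097, i.e. exp(−2nε²) ≤ 0.097/170.
So 2nε² ≥ ln(170/0.097) = 7.468843.
Hence n ≥ 7.468843/(2·0.047²) = 1690.548.
The smallest integer n is 1691.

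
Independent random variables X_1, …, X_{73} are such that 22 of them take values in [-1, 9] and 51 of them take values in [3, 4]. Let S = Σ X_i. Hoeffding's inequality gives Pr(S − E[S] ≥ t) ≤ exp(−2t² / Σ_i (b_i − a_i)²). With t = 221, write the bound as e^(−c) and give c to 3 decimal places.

Σ(b_i − a_i)² = 22·10² + 51·1² = 2251.
c = 2t² / 2251 = 2·221² / 2251 = 43.3949.

43.395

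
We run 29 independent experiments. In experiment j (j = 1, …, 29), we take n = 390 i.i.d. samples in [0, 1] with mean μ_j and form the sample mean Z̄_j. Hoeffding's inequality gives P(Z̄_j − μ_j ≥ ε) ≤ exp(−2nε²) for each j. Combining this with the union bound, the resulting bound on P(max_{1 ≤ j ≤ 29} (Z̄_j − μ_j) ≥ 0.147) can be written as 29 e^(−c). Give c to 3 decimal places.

16.855

Union bound over the 29 events: P(max_{1 ≤ j ≤ 29} (Z̄_j − μ_j) ≥ 0.147) ≤ 29·exp(−2nε²) = 29 exp(−2·390·0.147²).
So c = 2·390·0.147² = 16.8550.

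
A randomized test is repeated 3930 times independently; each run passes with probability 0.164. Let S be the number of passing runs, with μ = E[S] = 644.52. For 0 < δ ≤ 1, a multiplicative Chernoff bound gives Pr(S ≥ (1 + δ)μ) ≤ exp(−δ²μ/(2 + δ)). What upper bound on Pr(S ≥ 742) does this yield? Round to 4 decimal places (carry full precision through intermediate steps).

0.0011

Write 742 = (1 + δ)μ, so δ = 742/644.52 − 1 = 0.1512443…
Then the exponent is δ²μ/(2 + δ) = (742 − μ)² / (μ·(2 + δ)) = 6.853381.
Bound = exp(−6.853381) = 0.00106.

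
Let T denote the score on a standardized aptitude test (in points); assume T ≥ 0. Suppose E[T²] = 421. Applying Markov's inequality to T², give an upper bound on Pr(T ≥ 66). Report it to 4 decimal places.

Since T ≥ 0, the event {T ≥ 66} is the same as {T² ≥ 4356}.
Markov's inequality applied to T² gives Pr(T² ≥ 4356) ≤ E[T²]/4356 = 421/4356 = 0.0966.

0.0966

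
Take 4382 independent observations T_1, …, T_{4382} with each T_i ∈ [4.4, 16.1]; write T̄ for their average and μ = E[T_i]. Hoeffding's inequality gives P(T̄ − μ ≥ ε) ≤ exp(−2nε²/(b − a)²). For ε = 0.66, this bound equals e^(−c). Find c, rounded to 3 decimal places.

c = 2nε²/(b − a)² = 2·4382·0.66² / 11.7² = 27.8881.

27.888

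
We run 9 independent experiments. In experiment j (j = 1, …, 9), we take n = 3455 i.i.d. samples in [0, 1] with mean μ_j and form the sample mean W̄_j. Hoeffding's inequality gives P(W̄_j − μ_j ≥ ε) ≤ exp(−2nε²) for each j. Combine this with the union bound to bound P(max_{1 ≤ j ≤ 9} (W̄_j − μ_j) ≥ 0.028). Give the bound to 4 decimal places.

0.0399

Per-experiment Hoeffding bound: exp(−2·3455·0.028²) = exp(−5.41744) = 0.0044385.
Union bound over 9 events: 9·0.0044385 = 0.03995.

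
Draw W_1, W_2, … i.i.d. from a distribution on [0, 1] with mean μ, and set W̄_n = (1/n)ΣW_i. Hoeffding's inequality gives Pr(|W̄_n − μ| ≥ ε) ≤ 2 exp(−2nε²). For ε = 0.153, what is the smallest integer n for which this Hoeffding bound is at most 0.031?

90

Require 2·exp(−2nε²) ≤ 0.031, i.e. 2nε² ≥ ln(2/0.031) = 4.166915.
So n ≥ 4.166915 / (2·0.153²) = 89.002.
The smallest integer n is 90.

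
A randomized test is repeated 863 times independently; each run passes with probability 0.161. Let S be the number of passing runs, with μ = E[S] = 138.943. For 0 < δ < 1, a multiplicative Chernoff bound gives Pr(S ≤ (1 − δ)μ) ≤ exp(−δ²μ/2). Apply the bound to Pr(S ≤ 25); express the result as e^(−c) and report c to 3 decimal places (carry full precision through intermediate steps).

Write 25 = (1 − δ)μ, so δ = 1 − 25/138.943 = 0.8200701…
Then the exponent is δ²μ/2 = (μ − 25)²/(2μ) = 46.720624.

46.721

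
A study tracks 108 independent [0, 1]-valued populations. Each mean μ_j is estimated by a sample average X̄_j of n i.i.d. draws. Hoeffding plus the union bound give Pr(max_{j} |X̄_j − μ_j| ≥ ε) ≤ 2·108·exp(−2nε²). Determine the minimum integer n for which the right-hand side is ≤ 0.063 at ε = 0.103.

Need 2·108·exp(−2nε²) ≤ 0.063, i.e. exp(−2nε²) ≤ 0.063/216.
So 2nε² ≥ ln(216/0.063) = 8.139899.
Hence n ≥ 8.139899/(2·0.103²) = 383.632.
The smallest integer n is 384.

384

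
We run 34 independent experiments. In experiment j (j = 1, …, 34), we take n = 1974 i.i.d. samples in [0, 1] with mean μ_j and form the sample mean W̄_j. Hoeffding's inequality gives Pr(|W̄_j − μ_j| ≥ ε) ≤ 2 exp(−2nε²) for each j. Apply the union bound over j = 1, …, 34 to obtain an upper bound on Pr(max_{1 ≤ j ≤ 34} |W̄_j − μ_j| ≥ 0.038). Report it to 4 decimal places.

0.2273

Per-experiment Hoeffding bound: 2·exp(−2·1974·0.038²) = 2·exp(−5.70091) = 0.0066858.
Union bound over 34 events: 34·0.0066858 = 0.22732.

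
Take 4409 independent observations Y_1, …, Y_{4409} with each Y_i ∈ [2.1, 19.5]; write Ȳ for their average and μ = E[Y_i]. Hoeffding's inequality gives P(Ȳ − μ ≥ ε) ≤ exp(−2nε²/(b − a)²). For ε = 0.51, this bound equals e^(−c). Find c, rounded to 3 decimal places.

c = 2nε²/(b − a)² = 2·4409·0.51² / 17.4² = 7.5755.

7.576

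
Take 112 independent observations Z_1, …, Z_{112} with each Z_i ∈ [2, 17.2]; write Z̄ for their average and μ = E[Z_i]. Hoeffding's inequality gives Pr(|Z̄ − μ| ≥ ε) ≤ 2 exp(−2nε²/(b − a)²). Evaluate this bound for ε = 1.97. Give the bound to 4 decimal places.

0.0464

Exponent: 2nε²/(b − a)² = 2·112·1.97² / 15.2² = 3.76265.
Bound = 2·exp(−3.76265) = 0.04644.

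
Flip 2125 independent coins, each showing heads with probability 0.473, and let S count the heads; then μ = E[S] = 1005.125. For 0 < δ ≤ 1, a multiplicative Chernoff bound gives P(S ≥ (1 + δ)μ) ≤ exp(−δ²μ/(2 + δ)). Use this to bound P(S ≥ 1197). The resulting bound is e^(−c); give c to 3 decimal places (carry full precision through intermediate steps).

Write 1197 = (1 + δ)μ, so δ = 1197/1005.125 − 1 = 0.1908967…
Then the exponent is δ²μ/(2 + δ) = (1197 − μ)² / (μ·(2 + δ)) = 16.718404.

16.718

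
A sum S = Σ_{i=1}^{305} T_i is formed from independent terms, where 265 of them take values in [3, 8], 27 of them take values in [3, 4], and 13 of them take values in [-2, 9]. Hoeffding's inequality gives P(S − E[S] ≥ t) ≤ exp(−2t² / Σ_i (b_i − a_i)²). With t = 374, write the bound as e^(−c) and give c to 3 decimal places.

34.012

Σ(b_i − a_i)² = 265·5² + 27·1² + 13·11² = 8225.
c = 2t² / 8225 = 2·374² / 8225 = 34.0124.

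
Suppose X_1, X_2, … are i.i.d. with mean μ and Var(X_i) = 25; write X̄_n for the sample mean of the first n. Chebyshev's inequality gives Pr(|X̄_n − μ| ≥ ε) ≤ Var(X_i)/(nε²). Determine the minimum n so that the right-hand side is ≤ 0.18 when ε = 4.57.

7

Require 25/(n·4.57²) ≤ 0.18, i.e. n ≥ 25/(0.18·4.57²) = 6.650.
The smallest integer n is 7.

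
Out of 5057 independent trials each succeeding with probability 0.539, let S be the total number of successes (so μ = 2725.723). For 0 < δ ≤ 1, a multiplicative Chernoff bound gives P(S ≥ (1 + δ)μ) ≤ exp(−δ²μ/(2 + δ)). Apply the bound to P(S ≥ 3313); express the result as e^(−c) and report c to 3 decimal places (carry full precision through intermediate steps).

Write 3313 = (1 + δ)μ, so δ = 3313/2725.723 − 1 = 0.2154573…
Then the exponent is δ²μ/(2 + δ) = (3313 − μ)² / (μ·(2 + δ)) = 57.113776.

57.114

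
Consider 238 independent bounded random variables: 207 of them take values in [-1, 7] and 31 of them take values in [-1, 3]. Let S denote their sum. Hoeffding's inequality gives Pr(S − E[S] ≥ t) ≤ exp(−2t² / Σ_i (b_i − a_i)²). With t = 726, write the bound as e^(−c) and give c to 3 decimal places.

Σ(b_i − a_i)² = 207·8² + 31·4² = 13744.
c = 2t² / 13744 = 2·726² / 13744 = 76.6991.

76.699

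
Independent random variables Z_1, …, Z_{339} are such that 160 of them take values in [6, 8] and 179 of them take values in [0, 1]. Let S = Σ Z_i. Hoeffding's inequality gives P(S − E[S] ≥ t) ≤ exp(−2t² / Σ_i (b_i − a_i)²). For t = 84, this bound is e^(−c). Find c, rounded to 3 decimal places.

17.231

Σ(b_i − a_i)² = 160·2² + 179·1² = 819.
c = 2t² / 819 = 2·84² / 819 = 17.2308.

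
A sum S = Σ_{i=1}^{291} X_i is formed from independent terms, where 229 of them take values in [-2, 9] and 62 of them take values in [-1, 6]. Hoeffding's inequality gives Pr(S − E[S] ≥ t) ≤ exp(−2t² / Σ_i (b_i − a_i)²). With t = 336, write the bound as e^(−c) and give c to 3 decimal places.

7.344

Σ(b_i − a_i)² = 229·11² + 62·7² = 30747.
c = 2t² / 30747 = 2·336² / 30747 = 7.3435.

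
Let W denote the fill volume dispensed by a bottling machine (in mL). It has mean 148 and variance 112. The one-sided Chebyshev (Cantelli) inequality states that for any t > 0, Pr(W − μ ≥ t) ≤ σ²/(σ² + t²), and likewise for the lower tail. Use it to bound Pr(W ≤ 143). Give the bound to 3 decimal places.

0.818

Here σ² = 112 and t = 5, so σ² + t² = 137.
Cantelli's bound: 112/137 = 0.8175.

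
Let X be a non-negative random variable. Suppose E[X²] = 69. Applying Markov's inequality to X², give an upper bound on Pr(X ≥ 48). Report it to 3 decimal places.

Since X ≥ 0, the event {X ≥ 48} is the same as {X² ≥ 2304}.
Markov's inequality applied to X² gives Pr(X² ≥ 2304) ≤ E[X²]/2304 = 69/2304 = 0.0299.

0.030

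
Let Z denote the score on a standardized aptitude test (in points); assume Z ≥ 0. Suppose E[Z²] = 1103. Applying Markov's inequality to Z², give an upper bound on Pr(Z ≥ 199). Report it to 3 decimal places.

0.028

Since Z ≥ 0, the event {Z ≥ 199} is the same as {Z² ≥ 39601}.
Markov's inequality applied to Z² gives Pr(Z² ≥ 39601) ≤ E[Z²]/39601 = 1103/39601 = 0.0279.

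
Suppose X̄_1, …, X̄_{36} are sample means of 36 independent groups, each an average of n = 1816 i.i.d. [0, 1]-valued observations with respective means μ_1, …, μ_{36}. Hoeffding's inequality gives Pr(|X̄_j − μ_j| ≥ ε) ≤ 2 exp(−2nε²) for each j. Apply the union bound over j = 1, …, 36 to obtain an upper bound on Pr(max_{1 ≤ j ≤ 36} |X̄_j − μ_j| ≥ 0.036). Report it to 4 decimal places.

0.6502

Per-experiment Hoeffding bound: 2·exp(−2·1816·0.036²) = 2·exp(−4.70707) = 0.018062.
Union bound over 36 events: 36·0.018062 = 0.65025.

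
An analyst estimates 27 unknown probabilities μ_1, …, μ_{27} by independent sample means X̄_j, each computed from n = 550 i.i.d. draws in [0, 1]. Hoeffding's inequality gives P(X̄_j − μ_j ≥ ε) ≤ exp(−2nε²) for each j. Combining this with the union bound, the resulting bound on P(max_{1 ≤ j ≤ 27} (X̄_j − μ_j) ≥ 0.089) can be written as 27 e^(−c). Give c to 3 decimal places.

8.713

Union bound over the 27 events: P(max_{1 ≤ j ≤ 27} (X̄_j − μ_j) ≥ 0.089) ≤ 27·exp(−2nε²) = 27 exp(−2·550·0.089²).
So c = 2·550·0.089² = 8.7131.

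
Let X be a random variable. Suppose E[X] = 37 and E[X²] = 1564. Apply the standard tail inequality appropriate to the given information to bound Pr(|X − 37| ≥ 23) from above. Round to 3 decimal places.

The first two moments determine the variance, so Chebyshev's inequality is the sharpest standard bound available.
Var(X) = E[X²] − (E[X])² = 1564 − 1369 = 195.
Chebyshev's inequality: Pr(|X − μ| ≥ t) ≤ Var(X)/t² = 195/529 = 0.3686.

0.369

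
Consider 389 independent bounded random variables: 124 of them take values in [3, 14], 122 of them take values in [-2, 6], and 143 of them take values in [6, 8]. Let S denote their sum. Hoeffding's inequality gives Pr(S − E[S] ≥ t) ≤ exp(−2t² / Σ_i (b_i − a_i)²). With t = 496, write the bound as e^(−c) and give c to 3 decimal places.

Σ(b_i − a_i)² = 124·11² + 122·8² + 143·2² = 23384.
c = 2t² / 23384 = 2·496² / 23384 = 21.0414.

21.041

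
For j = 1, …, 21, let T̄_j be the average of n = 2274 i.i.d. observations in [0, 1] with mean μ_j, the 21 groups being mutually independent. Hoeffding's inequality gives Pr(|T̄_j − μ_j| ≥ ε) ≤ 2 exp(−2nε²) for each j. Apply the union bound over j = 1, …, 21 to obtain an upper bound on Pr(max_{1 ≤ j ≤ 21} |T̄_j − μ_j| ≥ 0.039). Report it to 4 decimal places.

0.0416

Per-experiment Hoeffding bound: 2·exp(−2·2274·0.039²) = 2·exp(−6.91751) = 0.0019806.
Union bound over 21 events: 21·0.0019806 = 0.04159.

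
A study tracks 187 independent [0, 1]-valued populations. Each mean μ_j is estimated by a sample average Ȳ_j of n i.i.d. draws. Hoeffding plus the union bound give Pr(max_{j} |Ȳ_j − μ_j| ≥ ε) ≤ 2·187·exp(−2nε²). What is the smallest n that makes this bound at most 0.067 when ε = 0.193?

116

Need 2·187·exp(−2nε²) ≤ 0.067, i.e. exp(−2nε²) ≤ 0.067/374.
So 2nε² ≥ ln(374/0.067) = 8.627318.
Hence n ≥ 8.627318/(2·0.193²) = 115.806.
The smallest integer n is 116.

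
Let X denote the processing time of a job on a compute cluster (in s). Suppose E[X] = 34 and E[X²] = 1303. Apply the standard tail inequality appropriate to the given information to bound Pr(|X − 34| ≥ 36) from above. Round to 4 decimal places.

0.1134

The first two moments determine the variance, so Chebyshev's inequality is the sharpest standard bound available.
Var(X) = E[X²] − (E[X])² = 1303 − 1156 = 147.
Chebyshev's inequality: Pr(|X − μ| ≥ t) ≤ Var(X)/t² = 147/1296 = 0.1134.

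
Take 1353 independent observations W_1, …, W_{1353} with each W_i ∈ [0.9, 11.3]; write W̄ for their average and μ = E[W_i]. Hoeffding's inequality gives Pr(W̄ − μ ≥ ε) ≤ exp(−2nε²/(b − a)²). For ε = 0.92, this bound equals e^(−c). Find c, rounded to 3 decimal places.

c = 2nε²/(b − a)² = 2·1353·0.92² / 10.4² = 21.1757.

21.176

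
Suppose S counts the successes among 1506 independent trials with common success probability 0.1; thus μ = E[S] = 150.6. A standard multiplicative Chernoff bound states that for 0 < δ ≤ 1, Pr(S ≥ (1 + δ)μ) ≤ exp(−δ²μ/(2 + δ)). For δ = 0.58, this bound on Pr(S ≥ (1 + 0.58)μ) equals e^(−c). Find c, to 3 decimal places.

c = δ²μ/(2 + δ) = 0.58²·150.6/(2 + 0.58) = 19.6364.

19.636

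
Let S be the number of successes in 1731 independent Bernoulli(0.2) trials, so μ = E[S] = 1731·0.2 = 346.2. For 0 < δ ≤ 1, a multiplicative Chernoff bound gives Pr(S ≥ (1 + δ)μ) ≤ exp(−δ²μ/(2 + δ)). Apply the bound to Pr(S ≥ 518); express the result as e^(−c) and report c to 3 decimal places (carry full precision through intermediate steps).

34.153

Write 518 = (1 + δ)μ, so δ = 518/346.2 − 1 = 0.4962449…
Then the exponent is δ²μ/(2 + δ) = (518 − μ)² / (μ·(2 + δ)) = 34.153252.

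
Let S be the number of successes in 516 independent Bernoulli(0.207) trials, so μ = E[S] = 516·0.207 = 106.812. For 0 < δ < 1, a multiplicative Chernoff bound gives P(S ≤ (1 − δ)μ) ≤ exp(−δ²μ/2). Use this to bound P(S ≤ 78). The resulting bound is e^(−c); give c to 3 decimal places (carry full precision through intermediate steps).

3.886

Write 78 = (1 − δ)μ, so δ = 1 − 78/106.812 = 0.269745…
Then the exponent is δ²μ/2 = (μ − 78)²/(2μ) = 3.885946.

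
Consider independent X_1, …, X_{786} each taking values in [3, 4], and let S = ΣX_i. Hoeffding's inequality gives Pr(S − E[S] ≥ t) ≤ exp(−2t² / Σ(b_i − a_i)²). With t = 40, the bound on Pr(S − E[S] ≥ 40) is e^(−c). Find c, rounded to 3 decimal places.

4.071

Σ(b_i − a_i)² = 786·(1)² = 786.
c = 2t²/786 = 2·40²/786 = 4.0712.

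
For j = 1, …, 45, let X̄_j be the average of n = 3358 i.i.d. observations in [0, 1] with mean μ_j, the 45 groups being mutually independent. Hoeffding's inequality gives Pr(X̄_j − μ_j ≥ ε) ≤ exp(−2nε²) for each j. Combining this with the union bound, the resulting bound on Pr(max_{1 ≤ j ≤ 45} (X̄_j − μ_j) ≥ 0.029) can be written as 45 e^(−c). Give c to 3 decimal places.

Union bound over the 45 events: Pr(max_{1 ≤ j ≤ 45} (X̄_j − μ_j) ≥ 0.029) ≤ 45·exp(−2nε²) = 45 exp(−2·3358·0.029²).
So c = 2·3358·0.029² = 5.6482.

5.648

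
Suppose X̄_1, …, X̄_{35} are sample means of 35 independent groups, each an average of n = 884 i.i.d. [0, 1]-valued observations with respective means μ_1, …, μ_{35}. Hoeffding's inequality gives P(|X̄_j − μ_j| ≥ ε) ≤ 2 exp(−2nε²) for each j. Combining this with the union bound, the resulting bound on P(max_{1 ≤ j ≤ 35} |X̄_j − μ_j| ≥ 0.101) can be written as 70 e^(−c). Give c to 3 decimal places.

Union bound over the 35 events: P(max_{1 ≤ j ≤ 35} |X̄_j − μ_j| ≥ 0.101) ≤ 35·2·exp(−2nε²) = 70 exp(−2·884·0.101²).
So c = 2·884·0.101² = 18.0354.

18.035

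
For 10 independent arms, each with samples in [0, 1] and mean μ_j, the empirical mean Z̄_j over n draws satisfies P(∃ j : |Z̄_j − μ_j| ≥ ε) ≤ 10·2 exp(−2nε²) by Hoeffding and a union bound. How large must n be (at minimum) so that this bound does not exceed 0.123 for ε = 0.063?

Need 2·10·exp(−2nε²) ≤ 0.123, i.e. exp(−2nε²) ≤ 0.123/20.
So 2nε² ≥ ln(20/0.123) = 5.091303.
Hence n ≥ 5.091303/(2·0.063²) = 641.384.
The smallest integer n is 642.

642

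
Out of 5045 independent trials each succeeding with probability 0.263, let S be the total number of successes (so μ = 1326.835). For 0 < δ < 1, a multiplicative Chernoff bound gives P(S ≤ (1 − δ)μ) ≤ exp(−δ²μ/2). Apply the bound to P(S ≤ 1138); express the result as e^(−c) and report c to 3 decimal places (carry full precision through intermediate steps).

13.437

Write 1138 = (1 − δ)μ, so δ = 1 − 1138/1326.835 = 0.1423199…
Then the exponent is δ²μ/2 = (μ − 1138)²/(2μ) = 13.437487.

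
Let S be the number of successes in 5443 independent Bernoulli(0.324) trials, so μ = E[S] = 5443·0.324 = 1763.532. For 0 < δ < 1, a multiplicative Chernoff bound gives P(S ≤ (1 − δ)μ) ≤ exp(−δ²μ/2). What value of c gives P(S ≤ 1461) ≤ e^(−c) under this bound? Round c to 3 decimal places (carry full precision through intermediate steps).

25.950

Write 1461 = (1 − δ)μ, so δ = 1 − 1461/1763.532 = 0.1715489…
Then the exponent is δ²μ/2 = (μ − 1461)²/(2μ) = 25.949518.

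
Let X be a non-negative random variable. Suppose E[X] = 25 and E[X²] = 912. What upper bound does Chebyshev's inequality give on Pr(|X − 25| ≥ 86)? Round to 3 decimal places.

0.039

Var(X) = E[X²] − (E[X])² = 912 − 625 = 287.
Chebyshev's inequality: Pr(|X − μ| ≥ t) ≤ Var(X)/t² = 287/7396 = 0.0388.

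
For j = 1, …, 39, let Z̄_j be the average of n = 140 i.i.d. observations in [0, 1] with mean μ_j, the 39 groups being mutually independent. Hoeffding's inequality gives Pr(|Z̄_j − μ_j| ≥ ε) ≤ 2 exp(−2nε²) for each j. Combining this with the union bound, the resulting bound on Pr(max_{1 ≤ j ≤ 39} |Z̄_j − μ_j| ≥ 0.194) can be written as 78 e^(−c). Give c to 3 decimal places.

10.538

Union bound over the 39 events: Pr(max_{1 ≤ j ≤ 39} |Z̄_j − μ_j| ≥ 0.194) ≤ 39·2·exp(−2nε²) = 78 exp(−2·140·0.194²).
So c = 2·140·0.194² = 10.5381.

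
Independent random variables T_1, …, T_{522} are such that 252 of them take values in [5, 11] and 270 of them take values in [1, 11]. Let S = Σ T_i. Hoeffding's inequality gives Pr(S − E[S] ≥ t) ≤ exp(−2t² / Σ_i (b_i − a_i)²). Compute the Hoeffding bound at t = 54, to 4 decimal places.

0.8507

Σ(b_i − a_i)² = 252·6² + 270·10² = 36072.
Exponent = 2·54² / 36072 = 0.16168.
Bound = exp(−0.16168) = 0.85072.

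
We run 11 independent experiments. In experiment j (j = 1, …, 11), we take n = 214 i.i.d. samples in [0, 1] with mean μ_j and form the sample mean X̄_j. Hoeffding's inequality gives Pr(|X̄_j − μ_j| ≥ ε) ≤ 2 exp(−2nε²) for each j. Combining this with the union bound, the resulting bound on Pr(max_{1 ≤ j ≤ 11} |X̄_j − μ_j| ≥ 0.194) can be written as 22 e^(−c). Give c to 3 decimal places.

16.108

Union bound over the 11 events: Pr(max_{1 ≤ j ≤ 11} |X̄_j − μ_j| ≥ 0.194) ≤ 11·2·exp(−2nε²) = 22 exp(−2·214·0.194²).
So c = 2·214·0.194² = 16.1082.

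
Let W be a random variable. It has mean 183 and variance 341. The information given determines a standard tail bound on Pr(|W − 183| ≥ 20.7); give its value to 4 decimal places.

Mean and variance are known, so Chebyshev's inequality applies.
Chebyshev: Pr(|W − μ| ≥ t) ≤ Var(W)/t².
Bound = 341 / 428.49 = 0.7958.

0.7958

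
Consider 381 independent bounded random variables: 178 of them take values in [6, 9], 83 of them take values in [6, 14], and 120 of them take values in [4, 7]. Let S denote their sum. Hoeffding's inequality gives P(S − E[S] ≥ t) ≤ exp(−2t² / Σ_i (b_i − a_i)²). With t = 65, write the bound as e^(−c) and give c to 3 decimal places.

1.057

Σ(b_i − a_i)² = 178·3² + 83·8² + 120·3² = 7994.
c = 2t² / 7994 = 2·65² / 7994 = 1.0570.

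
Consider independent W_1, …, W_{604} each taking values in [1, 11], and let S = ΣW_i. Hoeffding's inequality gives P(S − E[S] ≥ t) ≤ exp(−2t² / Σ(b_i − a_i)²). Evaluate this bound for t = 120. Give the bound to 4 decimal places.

Σ(b_i − a_i)² = 604·(10)² = 60400.
Exponent = 2·120²/60400 = 0.4768.
Bound = exp(−0.4768) = 0.62075.

0.6208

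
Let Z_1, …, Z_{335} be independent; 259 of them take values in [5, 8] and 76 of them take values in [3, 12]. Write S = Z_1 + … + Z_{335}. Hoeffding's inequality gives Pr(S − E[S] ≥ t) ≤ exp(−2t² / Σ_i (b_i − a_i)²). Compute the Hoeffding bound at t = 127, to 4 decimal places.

0.0224

Σ(b_i − a_i)² = 259·3² + 76·9² = 8487.
Exponent = 2·127² / 8487 = 3.80087.
Bound = exp(−3.80087) = 0.02235.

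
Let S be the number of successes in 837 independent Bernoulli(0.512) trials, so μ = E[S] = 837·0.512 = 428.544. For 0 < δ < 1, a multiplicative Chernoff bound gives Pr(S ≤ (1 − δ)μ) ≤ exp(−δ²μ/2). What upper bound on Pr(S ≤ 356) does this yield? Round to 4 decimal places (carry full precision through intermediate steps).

Write 356 = (1 − δ)μ, so δ = 1 − 356/428.544 = 0.1692802…
Then the exponent is δ²μ/2 = (μ − 356)²/(2μ) = 6.140130.
Bound = exp(−6.140130) = 0.00215.

0.0022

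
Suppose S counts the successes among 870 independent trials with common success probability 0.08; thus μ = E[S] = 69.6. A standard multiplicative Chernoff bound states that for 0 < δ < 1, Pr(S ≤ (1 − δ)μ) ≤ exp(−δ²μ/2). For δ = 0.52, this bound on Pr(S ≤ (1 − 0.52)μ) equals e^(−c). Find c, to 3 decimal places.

9.410

c = δ²μ/2 = 0.52²·69.6/2 = 9.4099.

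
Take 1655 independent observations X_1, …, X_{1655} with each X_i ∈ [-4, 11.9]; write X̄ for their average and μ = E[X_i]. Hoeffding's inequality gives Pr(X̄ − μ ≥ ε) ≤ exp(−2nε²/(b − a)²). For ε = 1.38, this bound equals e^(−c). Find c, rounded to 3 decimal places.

24.934

c = 2nε²/(b − a)² = 2·1655·1.38² / 15.9² = 24.9340.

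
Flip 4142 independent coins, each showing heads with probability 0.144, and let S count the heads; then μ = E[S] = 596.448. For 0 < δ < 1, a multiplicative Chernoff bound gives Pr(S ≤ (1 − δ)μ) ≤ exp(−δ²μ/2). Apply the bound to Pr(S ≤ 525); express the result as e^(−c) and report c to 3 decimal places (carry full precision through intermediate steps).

Write 525 = (1 − δ)μ, so δ = 1 − 525/596.448 = 0.1197892…
Then the exponent is δ²μ/2 = (μ − 525)²/(2μ) = 4.279348.

4.279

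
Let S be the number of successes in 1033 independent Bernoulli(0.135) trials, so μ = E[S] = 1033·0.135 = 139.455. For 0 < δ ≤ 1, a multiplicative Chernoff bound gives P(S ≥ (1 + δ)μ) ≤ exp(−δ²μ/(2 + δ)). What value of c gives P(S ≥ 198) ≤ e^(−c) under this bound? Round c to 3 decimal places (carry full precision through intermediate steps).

10.157

Write 198 = (1 + δ)μ, so δ = 198/139.455 − 1 = 0.4198128…
Then the exponent is δ²μ/(2 + δ) = (198 − μ)² / (μ·(2 + δ)) = 10.156960.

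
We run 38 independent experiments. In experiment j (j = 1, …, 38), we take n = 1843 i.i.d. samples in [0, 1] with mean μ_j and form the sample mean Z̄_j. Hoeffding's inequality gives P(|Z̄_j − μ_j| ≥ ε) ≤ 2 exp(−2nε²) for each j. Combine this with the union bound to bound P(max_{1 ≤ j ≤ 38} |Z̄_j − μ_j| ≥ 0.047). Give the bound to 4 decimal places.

Per-experiment Hoeffding bound: 2·exp(−2·1843·0.047²) = 2·exp(−8.14237) = 0.00058189.
Union bound over 38 events: 38·0.00058189 = 0.02211.

0.0221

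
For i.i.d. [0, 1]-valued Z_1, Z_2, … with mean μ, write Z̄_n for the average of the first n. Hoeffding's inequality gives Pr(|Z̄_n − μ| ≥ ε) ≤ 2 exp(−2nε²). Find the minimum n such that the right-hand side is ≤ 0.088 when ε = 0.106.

Require 2·exp(−2nε²) ≤ 0.088, i.e. 2nε² ≥ ln(2/0.088) = 3.123566.
So n ≥ 3.123566 / (2·0.106²) = 138.998.
The smallest integer n is 139.

139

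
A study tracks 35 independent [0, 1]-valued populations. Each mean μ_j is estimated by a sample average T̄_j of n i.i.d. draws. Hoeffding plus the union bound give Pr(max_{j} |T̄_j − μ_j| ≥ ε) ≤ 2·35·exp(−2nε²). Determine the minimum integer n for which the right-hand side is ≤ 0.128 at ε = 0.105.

Need 2·35·exp(−2nε²) ≤ 0.128, i.e. exp(−2nε²) ≤ 0.128/70.
So 2nε² ≥ ln(70/0.128) = 6.304220.
Hence n ≥ 6.304220/(2·0.105²) = 285.906.
The smallest integer n is 286.

286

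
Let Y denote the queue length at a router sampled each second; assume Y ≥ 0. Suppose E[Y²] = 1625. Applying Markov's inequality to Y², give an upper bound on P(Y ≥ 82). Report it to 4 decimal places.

0.2417

Since Y ≥ 0, the event {Y ≥ 82} is the same as {Y² ≥ 6724}.
Markov's inequality applied to Y² gives P(Y² ≥ 6724) ≤ E[Y²]/6724 = 1625/6724 = 0.2417.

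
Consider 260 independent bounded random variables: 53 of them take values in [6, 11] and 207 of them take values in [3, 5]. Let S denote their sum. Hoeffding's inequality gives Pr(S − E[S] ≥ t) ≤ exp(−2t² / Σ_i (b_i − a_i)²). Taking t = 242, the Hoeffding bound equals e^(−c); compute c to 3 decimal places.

54.402

Σ(b_i − a_i)² = 53·5² + 207·2² = 2153.
c = 2t² / 2153 = 2·242² / 2153 = 54.4022.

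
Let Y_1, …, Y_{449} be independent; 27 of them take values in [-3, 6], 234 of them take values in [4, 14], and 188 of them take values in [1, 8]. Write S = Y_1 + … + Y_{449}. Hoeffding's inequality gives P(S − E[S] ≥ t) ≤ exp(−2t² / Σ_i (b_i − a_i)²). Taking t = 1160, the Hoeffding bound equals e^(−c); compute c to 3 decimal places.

Σ(b_i − a_i)² = 27·9² + 234·10² + 188·7² = 34799.
c = 2t² / 34799 = 2·1160² / 34799 = 77.3356.

77.336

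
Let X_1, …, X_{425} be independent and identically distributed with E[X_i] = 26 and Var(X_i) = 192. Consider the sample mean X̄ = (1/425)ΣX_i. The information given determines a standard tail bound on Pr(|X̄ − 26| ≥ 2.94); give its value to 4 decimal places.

With mean and variance of each term known, Chebyshev's inequality bounds the deviation of the sum (or sample mean).
Var(X̄) = Var(X_i)/n = 192/425 = 0.45176.
Chebyshev: Pr(|X̄ − 26| ≥ 2.94) ≤ Var(X̄)/(2.94)² = 192/(425·2.94²) = 0.0523.

0.0523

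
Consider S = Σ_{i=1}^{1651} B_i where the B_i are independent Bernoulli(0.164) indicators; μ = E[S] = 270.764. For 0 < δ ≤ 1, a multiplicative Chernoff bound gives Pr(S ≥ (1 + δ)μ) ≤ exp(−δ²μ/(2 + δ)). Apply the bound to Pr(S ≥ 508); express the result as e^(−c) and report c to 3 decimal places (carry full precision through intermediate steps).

72.270

Write 508 = (1 + δ)μ, so δ = 508/270.764 − 1 = 0.8761726…
Then the exponent is δ²μ/(2 + δ) = (508 − μ)² / (μ·(2 + δ)) = 72.269545.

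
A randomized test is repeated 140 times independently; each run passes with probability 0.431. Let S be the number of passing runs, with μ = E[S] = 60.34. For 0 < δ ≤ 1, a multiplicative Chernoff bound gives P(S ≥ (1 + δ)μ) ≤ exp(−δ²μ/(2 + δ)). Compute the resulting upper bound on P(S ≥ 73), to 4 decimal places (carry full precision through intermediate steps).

Write 73 = (1 + δ)μ, so δ = 73/60.34 − 1 = 0.2098111…
Then the exponent is δ²μ/(2 + δ) = (73 − μ)² / (μ·(2 + δ)) = 1.202007.
Bound = exp(−1.202007) = 0.30059.

0.3006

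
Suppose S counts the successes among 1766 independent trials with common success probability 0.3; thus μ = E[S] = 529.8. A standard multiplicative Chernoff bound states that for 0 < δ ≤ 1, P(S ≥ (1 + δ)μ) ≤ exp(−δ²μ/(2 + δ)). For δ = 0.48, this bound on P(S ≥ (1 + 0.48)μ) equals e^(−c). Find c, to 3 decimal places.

c = δ²μ/(2 + δ) = 0.48²·529.8/(2 + 0.48) = 49.2201.

49.220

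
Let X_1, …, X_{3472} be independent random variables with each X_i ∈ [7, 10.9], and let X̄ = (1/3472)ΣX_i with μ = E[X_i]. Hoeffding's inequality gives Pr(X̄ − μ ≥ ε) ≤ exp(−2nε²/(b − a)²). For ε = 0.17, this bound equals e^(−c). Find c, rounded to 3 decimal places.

13.194

c = 2nε²/(b − a)² = 2·3472·0.17² / 3.9² = 13.1941.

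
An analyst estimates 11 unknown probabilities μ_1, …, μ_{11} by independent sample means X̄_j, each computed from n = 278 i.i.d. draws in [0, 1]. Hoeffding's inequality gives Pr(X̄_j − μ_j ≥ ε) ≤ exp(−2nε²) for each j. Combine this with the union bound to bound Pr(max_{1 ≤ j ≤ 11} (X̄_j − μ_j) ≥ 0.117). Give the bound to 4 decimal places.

Per-experiment Hoeffding bound: exp(−2·278·0.117²) = exp(−7.61108) = 0.00049494.
Union bound over 11 events: 11·0.00049494 = 0.00544.

0.0054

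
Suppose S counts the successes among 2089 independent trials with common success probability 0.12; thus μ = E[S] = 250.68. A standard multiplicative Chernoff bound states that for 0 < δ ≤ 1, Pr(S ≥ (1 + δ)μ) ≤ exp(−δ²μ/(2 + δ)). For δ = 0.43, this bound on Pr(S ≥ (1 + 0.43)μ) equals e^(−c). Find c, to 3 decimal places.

c = δ²μ/(2 + δ) = 0.43²·250.68/(2 + 0.43) = 19.0744.

19.074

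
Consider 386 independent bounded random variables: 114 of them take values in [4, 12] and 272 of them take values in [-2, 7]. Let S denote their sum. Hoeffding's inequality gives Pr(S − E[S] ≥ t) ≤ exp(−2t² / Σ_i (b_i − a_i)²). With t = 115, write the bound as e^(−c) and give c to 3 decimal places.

0.902

Σ(b_i − a_i)² = 114·8² + 272·9² = 29328.
c = 2t² / 29328 = 2·115² / 29328 = 0.9019.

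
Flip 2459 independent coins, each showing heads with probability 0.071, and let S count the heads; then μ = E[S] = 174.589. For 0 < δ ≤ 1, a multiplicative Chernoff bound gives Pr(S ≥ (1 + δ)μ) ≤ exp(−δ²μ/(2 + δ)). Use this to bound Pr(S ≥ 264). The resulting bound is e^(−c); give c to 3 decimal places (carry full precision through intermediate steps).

Write 264 = (1 + δ)μ, so δ = 264/174.589 − 1 = 0.5121228…
Then the exponent is δ²μ/(2 + δ) = (264 − μ)² / (μ·(2 + δ)) = 18.227377.

18.227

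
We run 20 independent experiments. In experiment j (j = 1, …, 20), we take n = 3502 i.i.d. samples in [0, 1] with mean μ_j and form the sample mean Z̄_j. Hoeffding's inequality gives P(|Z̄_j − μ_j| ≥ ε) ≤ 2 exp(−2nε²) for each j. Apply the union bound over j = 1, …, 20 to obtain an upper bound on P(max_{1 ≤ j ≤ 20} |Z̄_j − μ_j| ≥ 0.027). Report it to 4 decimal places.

Per-experiment Hoeffding bound: 2·exp(−2·3502·0.027²) = 2·exp(−5.10592) = 0.012122.
Union bound over 20 events: 20·0.012122 = 0.24243.

0.2424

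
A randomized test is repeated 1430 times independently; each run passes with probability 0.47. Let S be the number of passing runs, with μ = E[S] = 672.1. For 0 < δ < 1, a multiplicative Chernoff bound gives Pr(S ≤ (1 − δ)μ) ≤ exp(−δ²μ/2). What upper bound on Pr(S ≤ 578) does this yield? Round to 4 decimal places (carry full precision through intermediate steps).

0.0014

Write 578 = (1 − δ)μ, so δ = 1 − 578/672.1 = 0.1400089…
Then the exponent is δ²μ/2 = (μ − 578)²/(2μ) = 6.587420.
Bound = exp(−6.587420) = 0.00138.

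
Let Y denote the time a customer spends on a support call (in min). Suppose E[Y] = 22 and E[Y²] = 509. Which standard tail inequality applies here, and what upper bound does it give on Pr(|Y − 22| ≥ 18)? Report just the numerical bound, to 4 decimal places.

The first two moments determine the variance, so Chebyshev's inequality is the sharpest standard bound available.
Var(Y) = E[Y²] − (E[Y])² = 509 − 484 = 25.
Chebyshev's inequality: Pr(|Y − μ| ≥ t) ≤ Var(Y)/t² = 25/324 = 0.0772.

0.0772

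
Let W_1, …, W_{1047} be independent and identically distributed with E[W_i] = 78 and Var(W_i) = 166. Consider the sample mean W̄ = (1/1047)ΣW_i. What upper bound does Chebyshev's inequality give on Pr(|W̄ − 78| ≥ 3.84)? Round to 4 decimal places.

Var(W̄) = Var(W_i)/n = 166/1047 = 0.15855.
Chebyshev: Pr(|W̄ − 78| ≥ 3.84) ≤ Var(W̄)/(3.84)² = 166/(1047·3.84²) = 0.0108.

0.0108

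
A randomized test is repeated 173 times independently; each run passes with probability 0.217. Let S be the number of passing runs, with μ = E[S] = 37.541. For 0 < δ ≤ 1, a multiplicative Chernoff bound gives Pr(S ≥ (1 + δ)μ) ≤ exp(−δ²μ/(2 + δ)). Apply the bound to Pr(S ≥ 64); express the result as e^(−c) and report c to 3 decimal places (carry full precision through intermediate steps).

Write 64 = (1 + δ)μ, so δ = 64/37.541 − 1 = 0.7048027…
Then the exponent is δ²μ/(2 + δ) = (64 − μ)² / (μ·(2 + δ)) = 6.894542.

6.895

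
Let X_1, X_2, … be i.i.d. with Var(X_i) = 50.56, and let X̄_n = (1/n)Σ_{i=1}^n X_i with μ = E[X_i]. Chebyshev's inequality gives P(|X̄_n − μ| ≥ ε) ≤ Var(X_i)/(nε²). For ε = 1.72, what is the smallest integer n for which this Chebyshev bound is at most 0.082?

Require 50.56/(n·1.72²) ≤ 0.082, i.e. n ≥ 50.56/(0.082·1.72²) = 208.419.
The smallest integer n is 209.

209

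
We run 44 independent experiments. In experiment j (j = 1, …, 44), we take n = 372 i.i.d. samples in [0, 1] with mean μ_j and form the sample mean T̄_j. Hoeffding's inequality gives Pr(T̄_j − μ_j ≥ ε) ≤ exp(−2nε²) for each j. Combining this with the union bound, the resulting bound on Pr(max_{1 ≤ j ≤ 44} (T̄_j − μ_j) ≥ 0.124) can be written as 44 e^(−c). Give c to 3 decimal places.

11.440

Union bound over the 44 events: Pr(max_{1 ≤ j ≤ 44} (T̄_j − μ_j) ≥ 0.124) ≤ 44·exp(−2nε²) = 44 exp(−2·372·0.124²).
So c = 2·372·0.124² = 11.4397.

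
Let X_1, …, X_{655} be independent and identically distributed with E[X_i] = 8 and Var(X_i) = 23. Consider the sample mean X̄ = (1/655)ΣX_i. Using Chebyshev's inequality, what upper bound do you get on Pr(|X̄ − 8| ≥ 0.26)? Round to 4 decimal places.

0.5194

Var(X̄) = Var(X_i)/n = 23/655 = 0.035115.
Chebyshev: Pr(|X̄ − 8| ≥ 0.26) ≤ Var(X̄)/(0.26)² = 23/(655·0.26²) = 0.5194.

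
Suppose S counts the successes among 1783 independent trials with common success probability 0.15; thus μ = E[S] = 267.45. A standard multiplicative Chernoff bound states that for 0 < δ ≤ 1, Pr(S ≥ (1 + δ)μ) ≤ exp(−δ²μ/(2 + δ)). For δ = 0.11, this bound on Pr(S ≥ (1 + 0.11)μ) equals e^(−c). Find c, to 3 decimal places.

1.534

c = δ²μ/(2 + δ) = 0.11²·267.45/(2 + 0.11) = 1.5337.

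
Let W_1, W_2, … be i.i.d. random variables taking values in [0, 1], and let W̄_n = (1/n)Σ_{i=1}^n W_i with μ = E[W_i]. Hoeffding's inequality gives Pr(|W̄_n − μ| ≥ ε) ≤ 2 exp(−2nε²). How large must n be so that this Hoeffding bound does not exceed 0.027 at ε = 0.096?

Require 2·exp(−2nε²) ≤ 0.027, i.e. 2nε² ≥ ln(2/0.027) = 4.305066.
So n ≥ 4.305066 / (2·0.096²) = 233.565.
The smallest integer n is 234.

234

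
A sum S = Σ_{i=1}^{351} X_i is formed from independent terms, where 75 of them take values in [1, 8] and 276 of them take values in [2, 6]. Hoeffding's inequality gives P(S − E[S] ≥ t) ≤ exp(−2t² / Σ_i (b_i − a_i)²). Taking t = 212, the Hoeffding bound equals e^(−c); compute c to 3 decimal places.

Σ(b_i − a_i)² = 75·7² + 276·4² = 8091.
c = 2t² / 8091 = 2·212² / 8091 = 11.1096.

11.110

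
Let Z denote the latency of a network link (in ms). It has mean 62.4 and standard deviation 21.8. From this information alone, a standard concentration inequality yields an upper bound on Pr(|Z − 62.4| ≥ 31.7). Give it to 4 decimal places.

0.4729

Mean and variance are known, so Chebyshev's inequality applies.
Chebyshev: Pr(|Z − μ| ≥ t) ≤ Var(Z)/t².
Var(Z) = σ² = 21.8² = 475.24.
Bound = 475.24 / 1004.89 = 0.4729.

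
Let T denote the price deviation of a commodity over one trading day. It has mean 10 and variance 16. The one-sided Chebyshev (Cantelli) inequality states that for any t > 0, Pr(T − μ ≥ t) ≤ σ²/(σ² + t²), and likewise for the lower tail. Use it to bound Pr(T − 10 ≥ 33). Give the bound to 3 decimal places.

Here σ² = 16 and t = 33, so σ² + t² = 1105.
Cantelli's bound: 16/1105 = 0.0145.

0.014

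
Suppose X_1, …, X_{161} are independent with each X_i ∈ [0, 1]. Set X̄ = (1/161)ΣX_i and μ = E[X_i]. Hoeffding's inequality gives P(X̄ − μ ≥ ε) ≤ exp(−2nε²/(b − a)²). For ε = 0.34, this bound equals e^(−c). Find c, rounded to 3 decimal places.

37.223

c = 2nε²/(b − a)² = 2·161·0.34² / 1² = 37.2232.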